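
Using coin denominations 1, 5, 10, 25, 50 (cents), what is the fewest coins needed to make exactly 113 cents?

6

113 = 2×50 + 1×10 + 3×1
Total coins = 2 + 1 + 3 = 6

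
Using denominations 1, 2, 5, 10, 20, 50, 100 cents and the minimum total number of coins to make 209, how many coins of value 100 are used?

2

209 − 2×100→9 − 1×5→4 − 2×2→0
Count of 100: 2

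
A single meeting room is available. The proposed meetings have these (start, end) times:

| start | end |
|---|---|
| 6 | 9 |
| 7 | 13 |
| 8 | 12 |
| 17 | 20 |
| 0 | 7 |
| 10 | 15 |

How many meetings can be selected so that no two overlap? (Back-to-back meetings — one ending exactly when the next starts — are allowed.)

Sorted by end: (0,7)  (6,9)  (8,12)  (7,13)  (10,15)  (17,20)
take (0,7); skip (6,9); take (8,12); skip (7,13); skip (10,15); take (17,20).
Selected 3 meetings.

3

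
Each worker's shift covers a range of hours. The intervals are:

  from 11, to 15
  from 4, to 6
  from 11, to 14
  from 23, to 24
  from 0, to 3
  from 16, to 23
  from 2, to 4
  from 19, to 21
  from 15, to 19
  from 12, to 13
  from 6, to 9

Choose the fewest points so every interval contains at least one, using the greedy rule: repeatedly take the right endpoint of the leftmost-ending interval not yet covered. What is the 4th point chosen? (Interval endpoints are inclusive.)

19

Sorted: [0,3] [2,4] [4,6] [6,9] [12,13] [11,14] [11,15] [15,19] [19,21] [16,23] [23,24]
{[0,3],[2,4]} hit by 3; {[4,6],[6,9]} hit by 6; {[12,13],[11,14],[11,15]} hit by 13; {[15,19],[19,21],[16,23]} hit by 19; {[23,24]} hit by 24.
Points: 3, 6, 13, 19, 24 (5 total).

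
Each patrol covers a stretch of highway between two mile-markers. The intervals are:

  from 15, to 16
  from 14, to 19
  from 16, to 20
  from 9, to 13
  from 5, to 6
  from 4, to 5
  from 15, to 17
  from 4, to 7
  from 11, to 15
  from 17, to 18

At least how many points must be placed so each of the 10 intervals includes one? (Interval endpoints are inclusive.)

4

Process intervals by earliest right end; each time one isn't hit yet, stab at its right endpoint.
Sorted: [4,5] [5,6] [4,7] [9,13] [11,15] [15,16] [15,17] [17,18] [14,19] [16,20]
{[4,5],[5,6],[4,7]} hit by 5; {[9,13],[11,15]} hit by 13; {[15,16],[15,17]} hit by 16; {[17,18],[14,19],[16,20]} hit by 18.
Points: 5, 13, 16, 18 (4 total).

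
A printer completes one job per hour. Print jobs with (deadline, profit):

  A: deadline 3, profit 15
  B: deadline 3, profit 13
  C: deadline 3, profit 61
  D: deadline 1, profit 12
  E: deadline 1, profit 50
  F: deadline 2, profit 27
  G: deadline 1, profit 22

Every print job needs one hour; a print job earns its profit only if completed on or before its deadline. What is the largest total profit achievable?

138

Sort by profit descending; place each in the latest free slot ≤ its deadline.
By profit: C(d3,61), E(d1,50), F(d2,27), G(d1,22), A(d3,15), B(d3,13), D(d1,12)
C→slot 3; E→slot 1; F→slot 2; G skipped; A skipped; B skipped; D skipped.
Profit = 50 + 27 + 61 = 138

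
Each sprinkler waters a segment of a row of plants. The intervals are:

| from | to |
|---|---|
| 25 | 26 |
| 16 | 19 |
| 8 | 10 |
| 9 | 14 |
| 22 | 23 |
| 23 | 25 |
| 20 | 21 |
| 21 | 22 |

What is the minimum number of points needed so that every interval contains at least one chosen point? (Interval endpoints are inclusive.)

5

By right end: [8,10]  [9,14]  [16,19]  [20,21]  [21,22]  [22,23]  [23,25]  [25,26]
[8,10] uncovered → point at 10; [16,19] uncovered → point at 19; [20,21] uncovered → point at 21; [22,23] uncovered → point at 23; [25,26] uncovered → point at 26.
Points: 10, 19, 21, 23, 26 (5 total).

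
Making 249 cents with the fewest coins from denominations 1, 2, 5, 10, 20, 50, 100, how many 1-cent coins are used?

Greedy: take as many of the largest coin as possible, then repeat with the remainder.
249 − 2×100→49 − 2×20→9 − 1×5→4 − 2×2→0
Count of 1: 0

0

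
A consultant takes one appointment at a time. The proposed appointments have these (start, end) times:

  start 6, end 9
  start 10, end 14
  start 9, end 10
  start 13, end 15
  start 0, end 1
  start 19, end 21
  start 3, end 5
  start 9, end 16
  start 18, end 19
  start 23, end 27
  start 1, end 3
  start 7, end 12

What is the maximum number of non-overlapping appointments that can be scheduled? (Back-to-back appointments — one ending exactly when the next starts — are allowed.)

Order by finish time; keep every interval that doesn't clash with the previous kept one.
Sorted by end: (0,1)  (1,3)  (3,5)  (6,9)  (9,10)  (7,12)  (10,14)  (13,15)  (9,16)  (18,19)  (19,21)  (23,27)
take (0,1); take (1,3); take (3,5); take (6,9); take (9,10); skip (7,12); take (10,14); skip (13,15); take (18,19); take (19,21); take (23,27).
Selected 9 appointments.

9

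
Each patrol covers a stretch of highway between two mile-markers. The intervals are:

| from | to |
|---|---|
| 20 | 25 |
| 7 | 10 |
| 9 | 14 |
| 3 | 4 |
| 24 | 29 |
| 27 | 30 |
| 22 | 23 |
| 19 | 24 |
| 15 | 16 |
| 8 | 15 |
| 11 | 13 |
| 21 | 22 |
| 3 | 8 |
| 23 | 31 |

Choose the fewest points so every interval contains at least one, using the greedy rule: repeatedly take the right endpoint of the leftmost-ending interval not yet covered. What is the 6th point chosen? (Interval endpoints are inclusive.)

29

Process intervals by earliest right end; each time one isn't hit yet, stab at its right endpoint.
Sorted: [3,4] [3,8] [7,10] [11,13] [9,14] [8,15] [15,16] [21,22] [22,23] [19,24] [20,25] [24,29] [27,30] [23,31]
{[3,4],[3,8]} hit by 4; {[7,10]} hit by 10; {[11,13],[9,14],[8,15]} hit by 13; {[15,16]} hit by 16; {[21,22],[22,23],[19,24],[20,25]} hit by 22; {[24,29],[27,30],[23,31]} hit by 29.
Points: 4, 10, 13, 16, 22, 29 (6 total).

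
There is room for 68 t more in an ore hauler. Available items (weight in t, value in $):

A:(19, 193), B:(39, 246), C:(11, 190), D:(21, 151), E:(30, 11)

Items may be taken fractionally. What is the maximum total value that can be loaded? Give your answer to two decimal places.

641.23

Ratios (sorted): C 17.27, A 10.16, D 7.19, B 6.31, E 0.37
take C (11 @ 190); take A (19 @ 193); take D (21 @ 151); take 17/39 of B → 107.23. Capacity used 68/68.
Total value = 641.23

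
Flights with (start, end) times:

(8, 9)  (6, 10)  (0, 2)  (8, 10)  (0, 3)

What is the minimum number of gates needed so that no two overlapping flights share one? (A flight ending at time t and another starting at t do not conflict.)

Count concurrent intervals with a sweep; the peak is the room count.
starts: [0, 0, 6, 8, 8]
ends:   [2, 3, 9, 10, 10]
s0→1 s0→2 e2→1 e3→0 s6→1 s8→2 s8→3  — peak 3.

3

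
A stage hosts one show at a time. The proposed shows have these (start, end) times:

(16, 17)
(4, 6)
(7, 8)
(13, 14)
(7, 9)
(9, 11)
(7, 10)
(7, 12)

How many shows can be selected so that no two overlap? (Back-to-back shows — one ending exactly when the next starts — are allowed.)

5

Sorted by end: (4,6)  (7,8)  (7,9)  (7,10)  (9,11)  (7,12)  (13,14)  (16,17)
take (4,6); take (7,8); skip (7,9); take (9,11); skip (7,12); take (13,14); take (16,17).
Selected 5 shows.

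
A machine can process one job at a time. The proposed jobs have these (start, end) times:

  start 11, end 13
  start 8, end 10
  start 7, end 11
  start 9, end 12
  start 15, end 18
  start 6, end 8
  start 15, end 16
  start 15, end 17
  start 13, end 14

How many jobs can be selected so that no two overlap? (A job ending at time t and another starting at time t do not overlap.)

Order by finish time; keep every interval that doesn't clash with the previous kept one.
By end time: (6,8), (8,10), (7,11), (9,12), (11,13), (13,14), (15,16), (15,17), (15,18).
Pick (6,8); next start ≥ 8 → (8,10); next start ≥ 10 → (11,13); next start ≥ 13 → (13,14); next start ≥ 14 → (15,16).
Selected 5 jobs.

5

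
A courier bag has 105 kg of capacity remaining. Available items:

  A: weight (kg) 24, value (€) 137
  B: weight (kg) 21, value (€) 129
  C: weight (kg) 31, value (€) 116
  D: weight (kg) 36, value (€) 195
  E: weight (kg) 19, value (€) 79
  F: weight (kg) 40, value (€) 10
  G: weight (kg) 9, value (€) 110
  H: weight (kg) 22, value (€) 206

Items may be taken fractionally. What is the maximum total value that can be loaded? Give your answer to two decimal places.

Greedy by value/weight ratio, highest first.
Order: G (110/9=12.22) > H (206/22=9.36) > B (129/21=6.14) > A (137/24=5.71) > D (195/36=5.42) > E (79/19=4.16) > C (116/31=3.74) > F (10/40=0.25)
Fill: take G (9 @ 110) → take H (22 @ 206) → take B (21 @ 129) → take A (24 @ 137) → take 29/36 of D → 157.08; 105/105 used.
Total value = 739.08

739.08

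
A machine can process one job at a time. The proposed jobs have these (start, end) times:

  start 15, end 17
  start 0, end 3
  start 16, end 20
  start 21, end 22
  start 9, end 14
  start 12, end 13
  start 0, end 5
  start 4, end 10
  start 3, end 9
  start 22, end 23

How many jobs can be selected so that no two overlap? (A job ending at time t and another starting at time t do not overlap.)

6

By end time: (0,3), (0,5), (3,9), (4,10), (12,13), (9,14), (15,17), (16,20), (21,22), (22,23).
Pick (0,3); next start ≥ 3 → (3,9); next start ≥ 9 → (12,13); next start ≥ 13 → (15,17); next start ≥ 17 → (21,22); next start ≥ 22 → (22,23).
Selected 6 jobs.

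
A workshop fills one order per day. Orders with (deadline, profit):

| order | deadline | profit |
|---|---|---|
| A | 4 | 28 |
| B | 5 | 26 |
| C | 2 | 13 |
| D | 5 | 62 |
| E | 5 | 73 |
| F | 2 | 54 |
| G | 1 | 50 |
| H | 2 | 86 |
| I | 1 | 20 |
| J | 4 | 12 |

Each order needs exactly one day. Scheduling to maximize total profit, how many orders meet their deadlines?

By profit: H(d2,86), E(d5,73), D(d5,62), F(d2,54), G(d1,50), A(d4,28), B(d5,26), I(d1,20), C(d2,13), J(d4,12)
H→slot 2; E→slot 5; D→slot 4; F→slot 1; G skipped; A→slot 3; B skipped; I skipped; C skipped; J skipped.
5 of 10 scheduled.

5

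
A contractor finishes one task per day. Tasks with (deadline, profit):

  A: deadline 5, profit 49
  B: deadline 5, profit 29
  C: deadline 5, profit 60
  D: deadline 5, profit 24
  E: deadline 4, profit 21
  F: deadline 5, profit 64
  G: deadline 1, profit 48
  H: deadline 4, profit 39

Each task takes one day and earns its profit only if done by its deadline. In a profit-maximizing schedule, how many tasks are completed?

5

By profit: F(d5,64), C(d5,60), A(d5,49), G(d1,48), H(d4,39), B(d5,29), D(d5,24), E(d4,21)
F→slot 5; C→slot 4; A→slot 3; G→slot 1; H→slot 2; B skipped; D skipped; E skipped.
5 of 8 scheduled.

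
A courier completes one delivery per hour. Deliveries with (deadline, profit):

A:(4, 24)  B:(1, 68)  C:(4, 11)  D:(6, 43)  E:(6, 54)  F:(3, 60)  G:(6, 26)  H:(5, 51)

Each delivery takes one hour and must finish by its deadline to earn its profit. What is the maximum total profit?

Take jobs in profit order; each goes to the latest open slot no later than its deadline.
Profit order: B=68 F=60 E=54 H=51 D=43 G=26 A=24 C=11
Assign: B→slot 1, F→slot 3, E→slot 6, H→slot 5, D→slot 4, G→slot 2, A skipped, C skipped.
Slots: [1:B] [2:G] [3:F] [4:D] [5:H] [6:E]
Profit = 68 + 26 + 60 + 43 + 51 + 54 = 302

302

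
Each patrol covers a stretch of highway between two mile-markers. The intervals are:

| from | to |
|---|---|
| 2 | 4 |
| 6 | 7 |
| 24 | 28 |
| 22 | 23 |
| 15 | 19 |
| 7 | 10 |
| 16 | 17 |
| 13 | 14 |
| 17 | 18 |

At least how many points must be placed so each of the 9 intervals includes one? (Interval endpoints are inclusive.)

6

By right end: [2,4]  [6,7]  [7,10]  [13,14]  [16,17]  [17,18]  [15,19]  [22,23]  [24,28]
[2,4] uncovered → point at 4; [6,7] uncovered → point at 7; [13,14] uncovered → point at 14; [16,17] uncovered → point at 17; [22,23] uncovered → point at 23; [24,28] uncovered → point at 28.
Points: 4, 7, 14, 17, 23, 28 (6 total).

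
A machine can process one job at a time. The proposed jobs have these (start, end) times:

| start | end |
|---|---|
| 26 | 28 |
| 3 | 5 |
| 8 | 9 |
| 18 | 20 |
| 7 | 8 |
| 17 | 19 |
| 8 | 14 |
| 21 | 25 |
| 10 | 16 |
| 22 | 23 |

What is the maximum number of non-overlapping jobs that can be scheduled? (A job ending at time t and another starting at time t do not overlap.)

7

Sorted by end: (3,5)  (7,8)  (8,9)  (8,14)  (10,16)  (17,19)  (18,20)  (22,23)  (21,25)  (26,28)
take (3,5); take (7,8); take (8,9); skip (8,14); take (10,16); take (17,19); skip (18,20); take (22,23); take (26,28).
Selected 7 jobs.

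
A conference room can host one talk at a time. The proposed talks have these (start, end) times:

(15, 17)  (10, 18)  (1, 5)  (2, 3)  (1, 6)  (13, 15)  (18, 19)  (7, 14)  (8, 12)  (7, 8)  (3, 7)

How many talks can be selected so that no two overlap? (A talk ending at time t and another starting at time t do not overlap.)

7

Order by finish time; keep every interval that doesn't clash with the previous kept one.
Sorted by end: (2,3)  (1,5)  (1,6)  (3,7)  (7,8)  (8,12)  (7,14)  (13,15)  (15,17)  (10,18)  (18,19)
take (2,3); skip (1,5); skip (1,6); take (3,7); take (7,8); take (8,12); take (13,15); take (15,17); skip (10,18); take (18,19).
Selected 7 talks.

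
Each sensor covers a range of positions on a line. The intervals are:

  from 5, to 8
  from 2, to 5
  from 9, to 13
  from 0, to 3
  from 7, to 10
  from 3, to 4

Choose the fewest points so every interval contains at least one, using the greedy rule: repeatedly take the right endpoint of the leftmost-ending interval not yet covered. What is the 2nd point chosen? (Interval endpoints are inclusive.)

Process intervals by earliest right end; each time one isn't hit yet, stab at its right endpoint.
Sorted: [0,3] [3,4] [2,5] [5,8] [7,10] [9,13]
{[0,3],[3,4],[2,5]} hit by 3; {[5,8],[7,10]} hit by 8; {[9,13]} hit by 13.
Points: 3, 8, 13 (3 total).

8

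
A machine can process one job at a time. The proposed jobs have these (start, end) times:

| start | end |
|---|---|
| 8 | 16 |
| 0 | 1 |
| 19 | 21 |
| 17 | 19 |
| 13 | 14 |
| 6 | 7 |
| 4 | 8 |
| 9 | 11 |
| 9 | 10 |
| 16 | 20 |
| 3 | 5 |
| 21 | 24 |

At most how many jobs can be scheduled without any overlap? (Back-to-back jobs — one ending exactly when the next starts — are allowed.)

8

Greedy by earliest finish: after sorting by end time, pick each interval compatible with the last pick.
By end time: (0,1), (3,5), (6,7), (4,8), (9,10), (9,11), (13,14), (8,16), (17,19), (16,20), (19,21), (21,24).
Pick (0,1); next start ≥ 1 → (3,5); next start ≥ 5 → (6,7); next start ≥ 7 → (9,10); next start ≥ 10 → (13,14); next start ≥ 14 → (17,19); next start ≥ 19 → (19,21); next start ≥ 21 → (21,24).
Selected 8 jobs.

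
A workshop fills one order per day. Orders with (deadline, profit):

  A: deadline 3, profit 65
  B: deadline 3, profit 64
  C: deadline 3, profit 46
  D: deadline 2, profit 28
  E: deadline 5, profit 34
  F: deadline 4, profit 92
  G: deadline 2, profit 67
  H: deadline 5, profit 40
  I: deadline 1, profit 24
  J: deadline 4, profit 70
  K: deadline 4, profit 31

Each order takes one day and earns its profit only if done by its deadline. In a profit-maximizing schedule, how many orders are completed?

5

Profit order: F=92 J=70 G=67 A=65 B=64 C=46 H=40 E=34 K=31 D=28 I=24
Assign: F→slot 4, J→slot 3, G→slot 2, A→slot 1, B skipped, C skipped, H→slot 5, E skipped, K skipped, D skipped, I skipped.
Slots: [1:A] [2:G] [3:J] [4:F] [5:H]
5 of 11 scheduled.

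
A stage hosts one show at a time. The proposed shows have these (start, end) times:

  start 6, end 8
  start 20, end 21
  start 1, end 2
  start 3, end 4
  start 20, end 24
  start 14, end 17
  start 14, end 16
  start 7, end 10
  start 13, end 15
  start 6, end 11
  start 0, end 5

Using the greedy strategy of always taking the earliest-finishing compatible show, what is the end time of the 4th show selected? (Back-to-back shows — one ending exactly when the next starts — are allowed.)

15

Sorted by end: (1,2)  (3,4)  (0,5)  (6,8)  (7,10)  (6,11)  (13,15)  (14,16)  (14,17)  (20,21)  (20,24)
take (1,2); take (3,4); take (6,8); take (13,15); skip (14,17); take (20,21).
Selected: (1,2) (3,4) (6,8) (13,15) (20,21)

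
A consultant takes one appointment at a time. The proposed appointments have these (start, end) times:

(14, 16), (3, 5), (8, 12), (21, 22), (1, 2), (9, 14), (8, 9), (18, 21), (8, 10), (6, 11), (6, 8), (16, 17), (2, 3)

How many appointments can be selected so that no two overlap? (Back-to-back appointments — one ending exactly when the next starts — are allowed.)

10

Greedy by earliest finish: after sorting by end time, pick each interval compatible with the last pick.
Sorted by end: (1,2)  (2,3)  (3,5)  (6,8)  (8,9)  (8,10)  (6,11)  (8,12)  (9,14)  (14,16)  (16,17)  (18,21)  (21,22)
take (1,2); take (2,3); take (3,5); take (6,8); take (8,9); take (9,14); take (14,16); take (16,17); take (18,21); take (21,22).
Selected 10 appointments.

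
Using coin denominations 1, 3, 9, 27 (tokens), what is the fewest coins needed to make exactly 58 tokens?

58 = 2×27 + 1×3 + 1×1
Total coins = 2 + 1 + 1 = 4

4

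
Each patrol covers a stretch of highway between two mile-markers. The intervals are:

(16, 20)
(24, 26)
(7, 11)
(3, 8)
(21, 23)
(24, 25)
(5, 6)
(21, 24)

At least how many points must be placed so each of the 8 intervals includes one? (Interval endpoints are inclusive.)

Sort by right endpoint; whenever an interval is uncovered, place a point at its right end.
Sorted: [5,6] [3,8] [7,11] [16,20] [21,23] [21,24] [24,25] [24,26]
{[5,6],[3,8]} hit by 6; {[7,11]} hit by 11; {[16,20]} hit by 20; {[21,23],[21,24]} hit by 23; {[24,25],[24,26]} hit by 25.
Points: 6, 11, 20, 23, 25 (5 total).

5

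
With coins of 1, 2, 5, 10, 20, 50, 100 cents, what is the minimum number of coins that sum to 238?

7

Use the largest denomination that fits, subtract, and repeat.
238 − 2×100→38 − 1×20→18 − 1×10→8 − 1×5→3 − 1×2→1 − 1×1→0
Total coins = 2 + 1 + 1 + 1 + 1 + 1 = 7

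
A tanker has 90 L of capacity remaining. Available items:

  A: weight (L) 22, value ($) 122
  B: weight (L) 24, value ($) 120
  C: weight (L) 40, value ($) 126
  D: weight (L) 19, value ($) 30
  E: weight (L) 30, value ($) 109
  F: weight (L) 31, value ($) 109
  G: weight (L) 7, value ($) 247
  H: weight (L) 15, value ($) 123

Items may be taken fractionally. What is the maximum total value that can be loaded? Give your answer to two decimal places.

Order: G (247/7=35.29) > H (123/15=8.20) > A (122/22=5.55) > B (120/24=5.00) > E (109/30=3.63) > F (109/31=3.52) > C (126/40=3.15) > D (30/19=1.58)
Fill: take G (7 @ 247) → take H (15 @ 123) → take A (22 @ 122) → take B (24 @ 120) → take 22/30 of E → 79.93; 90/90 used.
Total value = 691.93

691.93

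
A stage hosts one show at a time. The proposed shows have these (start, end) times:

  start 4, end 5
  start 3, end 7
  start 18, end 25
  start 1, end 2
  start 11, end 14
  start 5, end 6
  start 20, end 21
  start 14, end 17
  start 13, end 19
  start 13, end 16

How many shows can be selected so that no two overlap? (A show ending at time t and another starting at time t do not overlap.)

6

Order by finish time; keep every interval that doesn't clash with the previous kept one.
Sorted by end: (1,2)  (4,5)  (5,6)  (3,7)  (11,14)  (13,16)  (14,17)  (13,19)  (20,21)  (18,25)
take (1,2); take (4,5); take (5,6); skip (3,7); take (11,14); skip (13,16); take (14,17); skip (13,19); take (20,21); skip (18,25).
Selected 6 shows.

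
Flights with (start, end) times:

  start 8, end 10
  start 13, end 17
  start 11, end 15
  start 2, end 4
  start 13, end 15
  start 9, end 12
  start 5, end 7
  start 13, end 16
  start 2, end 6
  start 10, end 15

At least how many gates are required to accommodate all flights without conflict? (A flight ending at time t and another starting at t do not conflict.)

starts: [2, 2, 5, 8, 9, 10, 11, 13, 13, 13]
ends:   [4, 6, 7, 10, 12, 15, 15, 15, 16, 17]
s2→1 s2→2 e4→1 s5→2 e6→1 e7→0 s8→1 s9→2 e10→1 s10→2 s11→3 e12→2 s13→3 s13→4 s13→5  — peak 5.

5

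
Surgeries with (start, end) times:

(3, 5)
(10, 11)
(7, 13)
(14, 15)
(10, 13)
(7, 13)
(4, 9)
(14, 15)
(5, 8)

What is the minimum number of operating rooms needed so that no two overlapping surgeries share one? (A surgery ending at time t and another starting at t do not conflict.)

Count concurrent intervals with a sweep; the peak is the room count.
starts: [3, 4, 5, 7, 7, 10, 10, 14, 14]
ends:   [5, 8, 9, 11, 13, 13, 13, 15, 15]
s3→1 s4→2 e5→1 s5→2 s7→3 s7→4  — peak 4.

4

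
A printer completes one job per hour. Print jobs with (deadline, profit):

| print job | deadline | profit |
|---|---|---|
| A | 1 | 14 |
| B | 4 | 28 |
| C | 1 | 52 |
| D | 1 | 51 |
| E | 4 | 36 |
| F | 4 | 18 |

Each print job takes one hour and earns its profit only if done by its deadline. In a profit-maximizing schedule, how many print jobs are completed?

4

By profit: C(d1,52), D(d1,51), E(d4,36), B(d4,28), F(d4,18), A(d1,14)
C→slot 1; D skipped; E→slot 4; B→slot 3; F→slot 2; A skipped.
4 of 6 scheduled.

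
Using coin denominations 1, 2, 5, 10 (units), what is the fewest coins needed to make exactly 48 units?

48 = 4×10 + 1×5 + 1×2 + 1×1
Total coins = 4 + 1 + 1 + 1 = 7

7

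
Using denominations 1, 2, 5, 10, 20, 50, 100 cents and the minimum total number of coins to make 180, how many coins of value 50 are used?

1

180 − 1×100→80 − 1×50→30 − 1×20→10 − 1×10→0
Count of 50: 1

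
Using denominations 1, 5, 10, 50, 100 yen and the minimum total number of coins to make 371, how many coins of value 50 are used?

1

Greedy: take as many of the largest coin as possible, then repeat with the remainder.
371 − 3×100→71 − 1×50→21 − 2×10→1 − 1×1→0
Count of 50: 1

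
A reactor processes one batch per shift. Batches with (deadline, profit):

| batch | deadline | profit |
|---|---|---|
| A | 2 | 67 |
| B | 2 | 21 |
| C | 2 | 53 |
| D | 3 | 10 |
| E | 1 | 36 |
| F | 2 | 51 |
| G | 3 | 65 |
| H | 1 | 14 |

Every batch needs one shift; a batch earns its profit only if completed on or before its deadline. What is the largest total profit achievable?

Take jobs in profit order; each goes to the latest open slot no later than its deadline.
By profit: A(d2,67), G(d3,65), C(d2,53), F(d2,51), E(d1,36), B(d2,21), H(d1,14), D(d3,10)
A→slot 2; G→slot 3; C→slot 1; F skipped; E skipped; B skipped; H skipped; D skipped.
Profit = 53 + 67 + 65 = 185

185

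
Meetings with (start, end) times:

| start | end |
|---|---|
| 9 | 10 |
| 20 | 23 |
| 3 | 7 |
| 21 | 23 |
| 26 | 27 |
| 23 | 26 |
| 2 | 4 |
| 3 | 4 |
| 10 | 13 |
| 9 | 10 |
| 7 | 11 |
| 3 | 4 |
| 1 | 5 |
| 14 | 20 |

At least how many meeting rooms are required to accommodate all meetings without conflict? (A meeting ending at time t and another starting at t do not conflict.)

starts: [1, 2, 3, 3, 3, 7, 9, 9, 10, 14, 20, 21, 23, 26]
ends:   [4, 4, 4, 5, 7, 10, 10, 11, 13, 20, 23, 23, 26, 27]
s1→1 s2→2 s3→3 s3→4 s3→5  — peak 5.

5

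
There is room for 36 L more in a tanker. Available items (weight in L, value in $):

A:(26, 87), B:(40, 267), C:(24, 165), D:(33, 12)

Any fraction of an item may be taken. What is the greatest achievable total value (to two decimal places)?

Greedy by value/weight ratio, highest first.
Order: C (165/24=6.88) > B (267/40=6.67) > A (87/26=3.35) > D (12/33=0.36)
Fill: take C (24 @ 165) → take 12/40 of B → 80.10; 36/36 used.
Total value = 245.10

245.10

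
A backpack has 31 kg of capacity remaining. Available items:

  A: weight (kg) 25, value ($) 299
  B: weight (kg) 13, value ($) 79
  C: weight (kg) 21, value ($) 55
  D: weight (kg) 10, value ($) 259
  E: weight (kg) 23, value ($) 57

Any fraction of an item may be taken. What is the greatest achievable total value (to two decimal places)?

510.16

Sort by value per unit weight and fill in that order.
Order: D (259/10=25.90) > A (299/25=11.96) > B (79/13=6.08) > C (55/21=2.62) > E (57/23=2.48)
Fill: take D (10 @ 259) → take 21/25 of A → 251.16; 31/31 used.
Total value = 510.16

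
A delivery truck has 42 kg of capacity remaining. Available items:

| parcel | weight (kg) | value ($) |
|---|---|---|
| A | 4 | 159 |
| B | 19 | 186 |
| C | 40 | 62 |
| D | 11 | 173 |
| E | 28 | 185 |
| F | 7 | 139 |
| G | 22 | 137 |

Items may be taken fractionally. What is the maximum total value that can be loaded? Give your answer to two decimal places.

663.61

Greedy by value/weight ratio, highest first.
Ratios (sorted): A 39.75, F 19.86, D 15.73, B 9.79, E 6.61, G 6.23, C 1.55
take A (4 @ 159); take F (7 @ 139); take D (11 @ 173); take B (19 @ 186); take 1/28 of E → 6.61. Capacity used 42/42.
Total value = 663.61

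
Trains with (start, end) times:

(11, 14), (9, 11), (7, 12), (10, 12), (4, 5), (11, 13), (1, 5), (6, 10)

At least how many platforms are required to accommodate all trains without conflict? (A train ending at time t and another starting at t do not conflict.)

4

The answer is the maximum number of intervals overlapping at any instant.
Events (time:±→running): 1:+→1 4:+→2 5:-→1 5:-→0 6:+→1 7:+→2 9:+→3 10:-→2 10:+→3 11:-→2 11:+→3 11:+→4 … peak 4.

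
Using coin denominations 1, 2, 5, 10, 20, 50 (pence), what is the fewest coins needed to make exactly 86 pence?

86 = 1×50 + 1×20 + 1×10 + 1×5 + 1×1
Total coins = 1 + 1 + 1 + 1 + 1 = 5

5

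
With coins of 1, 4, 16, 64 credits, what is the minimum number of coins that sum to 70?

4

70 − 1×64→6 − 1×4→2 − 2×1→0
Total coins = 1 + 1 + 2 = 4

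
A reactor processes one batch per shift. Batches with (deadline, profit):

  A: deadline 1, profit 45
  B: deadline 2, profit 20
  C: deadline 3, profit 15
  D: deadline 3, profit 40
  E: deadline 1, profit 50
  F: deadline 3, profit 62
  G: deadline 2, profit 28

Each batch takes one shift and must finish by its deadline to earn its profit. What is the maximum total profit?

152

Profit order: F=62 E=50 A=45 D=40 G=28 B=20 C=15
Assign: F→slot 3, E→slot 1, A skipped, D→slot 2, G skipped, B skipped, C skipped.
Slots: [1:E] [2:D] [3:F]
Profit = 50 + 40 + 62 = 152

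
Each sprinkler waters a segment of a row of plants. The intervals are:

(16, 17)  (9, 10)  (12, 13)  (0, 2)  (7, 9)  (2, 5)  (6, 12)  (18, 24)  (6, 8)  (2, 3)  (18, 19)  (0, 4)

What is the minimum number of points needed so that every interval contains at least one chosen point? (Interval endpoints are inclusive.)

6

Sort by right endpoint; whenever an interval is uncovered, place a point at its right end.
Sorted: [0,2] [2,3] [0,4] [2,5] [6,8] [7,9] [9,10] [6,12] [12,13] [16,17] [18,19] [18,24]
{[0,2],[2,3],[0,4],[2,5]} hit by 2; {[6,8],[7,9]} hit by 8; {[9,10],[6,12]} hit by 10; {[12,13]} hit by 13; {[16,17]} hit by 17; {[18,19],[18,24]} hit by 19.
Points: 2, 8, 10, 13, 17, 19 (6 total).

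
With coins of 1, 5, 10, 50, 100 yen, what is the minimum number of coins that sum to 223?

7

223 = 2×100 + 2×10 + 3×1
Total coins = 2 + 2 + 3 = 7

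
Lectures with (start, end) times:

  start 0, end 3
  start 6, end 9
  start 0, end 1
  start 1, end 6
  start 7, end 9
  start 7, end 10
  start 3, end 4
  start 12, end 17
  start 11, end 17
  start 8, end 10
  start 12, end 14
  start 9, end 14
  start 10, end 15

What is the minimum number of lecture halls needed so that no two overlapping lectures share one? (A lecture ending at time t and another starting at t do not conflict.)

5

The answer is the maximum number of intervals overlapping at any instant.
Events (time:±→running): 0:+→1 0:+→2 1:-→1 1:+→2 3:-→1 3:+→2 4:-→1 6:-→0 6:+→1 7:+→2 7:+→3 8:+→4 9:-→3 9:-→2 9:+→3 10:-→2 10:-→1 10:+→2 11:+→3 12:+→4 12:+→5 … peak 5.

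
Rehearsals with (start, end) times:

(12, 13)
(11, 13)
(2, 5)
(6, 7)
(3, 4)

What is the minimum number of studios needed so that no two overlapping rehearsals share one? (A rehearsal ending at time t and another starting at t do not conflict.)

Events (time:±→running): 2:+→1 3:+→2 … peak 2.

2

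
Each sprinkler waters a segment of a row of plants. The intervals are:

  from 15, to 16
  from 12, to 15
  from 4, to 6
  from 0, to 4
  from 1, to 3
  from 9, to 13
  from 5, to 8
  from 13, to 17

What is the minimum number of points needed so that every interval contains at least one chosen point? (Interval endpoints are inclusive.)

By right end: [1,3]  [0,4]  [4,6]  [5,8]  [9,13]  [12,15]  [15,16]  [13,17]
[1,3] uncovered → point at 3; [4,6] uncovered → point at 6; [9,13] uncovered → point at 13; [15,16] uncovered → point at 16.
Points: 3, 6, 13, 16 (4 total).

4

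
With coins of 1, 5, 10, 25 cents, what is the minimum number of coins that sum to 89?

8

Use the largest denomination that fits, subtract, and repeat.
89 = 3×25 + 1×10 + 4×1
Total coins = 3 + 1 + 4 = 8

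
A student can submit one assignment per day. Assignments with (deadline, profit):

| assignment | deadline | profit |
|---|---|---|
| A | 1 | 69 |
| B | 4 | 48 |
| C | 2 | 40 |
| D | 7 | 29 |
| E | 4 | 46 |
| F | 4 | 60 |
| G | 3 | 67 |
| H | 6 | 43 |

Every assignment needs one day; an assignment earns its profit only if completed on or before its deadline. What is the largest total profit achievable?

316

Take jobs in profit order; each goes to the latest open slot no later than its deadline.
By profit: A(d1,69), G(d3,67), F(d4,60), B(d4,48), E(d4,46), H(d6,43), C(d2,40), D(d7,29)
A→slot 1; G→slot 3; F→slot 4; B→slot 2; E skipped; H→slot 6; C skipped; D→slot 7.
Profit = 69 + 48 + 67 + 60 + 43 + 29 = 316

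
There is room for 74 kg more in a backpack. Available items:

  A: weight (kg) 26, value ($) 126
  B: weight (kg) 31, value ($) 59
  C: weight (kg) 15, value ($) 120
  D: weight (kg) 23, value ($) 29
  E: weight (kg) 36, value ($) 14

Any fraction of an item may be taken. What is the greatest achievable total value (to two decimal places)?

Sort by value per unit weight and fill in that order.
Order: C (120/15=8.00) > A (126/26=4.85) > B (59/31=1.90) > D (29/23=1.26) > E (14/36=0.39)
Fill: take C (15 @ 120) → take A (26 @ 126) → take B (31 @ 59) → take 2/23 of D → 2.52; 74/74 used.
Total value = 307.52

307.52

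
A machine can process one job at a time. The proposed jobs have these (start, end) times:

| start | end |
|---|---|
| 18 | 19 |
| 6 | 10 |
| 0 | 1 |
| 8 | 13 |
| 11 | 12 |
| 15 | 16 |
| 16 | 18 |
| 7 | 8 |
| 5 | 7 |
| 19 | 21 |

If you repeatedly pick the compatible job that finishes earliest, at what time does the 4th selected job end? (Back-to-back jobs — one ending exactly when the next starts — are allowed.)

12

By end time: (0,1), (5,7), (7,8), (6,10), (11,12), (8,13), (15,16), (16,18), (18,19), (19,21).
Pick (0,1); next start ≥ 1 → (5,7); next start ≥ 7 → (7,8); next start ≥ 8 → (11,12); next start ≥ 12 → (15,16); next start ≥ 16 → (16,18); next start ≥ 18 → (18,19); next start ≥ 19 → (19,21).
Selected: (0,1) (5,7) (7,8) (11,12) (15,16) (16,18) (18,19) (19,21)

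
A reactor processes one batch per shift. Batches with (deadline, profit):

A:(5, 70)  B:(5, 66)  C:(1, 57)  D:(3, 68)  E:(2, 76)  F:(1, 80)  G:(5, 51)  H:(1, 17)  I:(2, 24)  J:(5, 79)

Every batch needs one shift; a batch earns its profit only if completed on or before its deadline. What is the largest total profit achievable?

373

By profit: F(d1,80), J(d5,79), E(d2,76), A(d5,70), D(d3,68), B(d5,66), C(d1,57), G(d5,51), I(d2,24), H(d1,17)
F→slot 1; J→slot 5; E→slot 2; A→slot 4; D→slot 3; B skipped; C skipped; G skipped; I skipped; H skipped.
Profit = 80 + 76 + 68 + 70 + 79 = 373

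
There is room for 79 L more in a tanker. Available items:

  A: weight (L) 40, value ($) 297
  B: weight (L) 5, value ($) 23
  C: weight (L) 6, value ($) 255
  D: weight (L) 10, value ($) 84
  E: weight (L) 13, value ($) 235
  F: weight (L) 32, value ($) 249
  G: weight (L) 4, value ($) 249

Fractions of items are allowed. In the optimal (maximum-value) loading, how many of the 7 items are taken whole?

5

Greedy by value/weight ratio, highest first.
Ratios (sorted): G 62.25, C 42.50, E 18.08, D 8.40, F 7.78, A 7.42, B 4.60
take G (4 @ 249); take C (6 @ 255); take E (13 @ 235); take D (10 @ 84); take F (32 @ 249); take 14/40 of A → 103.95. Capacity used 79/79.
5 item(s) taken whole; one partial (take 14/40 of A).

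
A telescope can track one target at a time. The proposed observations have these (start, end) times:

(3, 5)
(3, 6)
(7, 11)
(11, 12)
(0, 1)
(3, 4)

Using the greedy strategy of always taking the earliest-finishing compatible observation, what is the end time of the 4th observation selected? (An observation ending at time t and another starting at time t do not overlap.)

Sorted by end: (0,1)  (3,4)  (3,5)  (3,6)  (7,11)  (11,12)
take (0,1); take (3,4); skip (3,5); take (7,11); take (11,12).
Selected: (0,1) (3,4) (7,11) (11,12)

12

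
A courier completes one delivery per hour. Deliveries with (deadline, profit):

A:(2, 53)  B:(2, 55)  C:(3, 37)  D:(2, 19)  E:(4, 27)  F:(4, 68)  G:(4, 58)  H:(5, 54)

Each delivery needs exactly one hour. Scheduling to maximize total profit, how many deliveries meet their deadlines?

5

Profit order: F=68 G=58 B=55 H=54 A=53 C=37 E=27 D=19
Assign: F→slot 4, G→slot 3, B→slot 2, H→slot 5, A→slot 1, C skipped, E skipped, D skipped.
Slots: [1:A] [2:B] [3:G] [4:F] [5:H]
5 of 8 scheduled.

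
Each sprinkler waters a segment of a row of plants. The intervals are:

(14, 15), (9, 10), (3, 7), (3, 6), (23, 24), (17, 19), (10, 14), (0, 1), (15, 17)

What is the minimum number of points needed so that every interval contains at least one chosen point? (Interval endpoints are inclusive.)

Sorted: [0,1] [3,6] [3,7] [9,10] [10,14] [14,15] [15,17] [17,19] [23,24]
{[0,1]} hit by 1; {[3,6],[3,7]} hit by 6; {[9,10],[10,14]} hit by 10; {[14,15],[15,17]} hit by 15; {[17,19]} hit by 19; {[23,24]} hit by 24.
Points: 1, 6, 10, 15, 19, 24 (6 total).

6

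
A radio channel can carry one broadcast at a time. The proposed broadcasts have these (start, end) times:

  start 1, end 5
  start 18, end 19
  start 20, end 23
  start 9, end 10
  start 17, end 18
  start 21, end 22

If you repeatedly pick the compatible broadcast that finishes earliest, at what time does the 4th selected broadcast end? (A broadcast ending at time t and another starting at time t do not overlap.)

19

Order by finish time; keep every interval that doesn't clash with the previous kept one.
Sorted by end: (1,5)  (9,10)  (17,18)  (18,19)  (21,22)  (20,23)
take (1,5); take (9,10); take (17,18); take (18,19); take (21,22).
Selected: (1,5) (9,10) (17,18) (18,19) (21,22)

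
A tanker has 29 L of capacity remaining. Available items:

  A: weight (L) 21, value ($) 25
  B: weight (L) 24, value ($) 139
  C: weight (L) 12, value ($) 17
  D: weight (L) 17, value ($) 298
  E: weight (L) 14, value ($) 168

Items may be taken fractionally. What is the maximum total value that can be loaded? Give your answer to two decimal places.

442.00

Sort by value per unit weight and fill in that order.
Order: D (298/17=17.53) > E (168/14=12.00) > B (139/24=5.79) > C (17/12=1.42) > A (25/21=1.19)
Fill: take D (17 @ 298) → take 12/14 of E → 144.00; 29/29 used.
Total value = 442.00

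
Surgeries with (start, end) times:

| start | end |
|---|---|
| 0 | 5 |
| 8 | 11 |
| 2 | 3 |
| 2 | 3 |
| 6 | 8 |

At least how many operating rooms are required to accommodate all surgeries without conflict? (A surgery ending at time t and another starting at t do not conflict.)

starts: [0, 2, 2, 6, 8]
ends:   [3, 3, 5, 8, 11]
s0→1 s2→2 s2→3  — peak 3.

3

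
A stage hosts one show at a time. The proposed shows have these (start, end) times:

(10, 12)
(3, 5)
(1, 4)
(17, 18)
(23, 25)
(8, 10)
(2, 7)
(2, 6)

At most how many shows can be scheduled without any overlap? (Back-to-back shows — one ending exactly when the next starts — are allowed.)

5

Greedy by earliest finish: after sorting by end time, pick each interval compatible with the last pick.
By end time: (1,4), (3,5), (2,6), (2,7), (8,10), (10,12), (17,18), (23,25).
Pick (1,4); next start ≥ 4 → (8,10); next start ≥ 10 → (10,12); next start ≥ 12 → (17,18); next start ≥ 18 → (23,25).
Selected 5 shows.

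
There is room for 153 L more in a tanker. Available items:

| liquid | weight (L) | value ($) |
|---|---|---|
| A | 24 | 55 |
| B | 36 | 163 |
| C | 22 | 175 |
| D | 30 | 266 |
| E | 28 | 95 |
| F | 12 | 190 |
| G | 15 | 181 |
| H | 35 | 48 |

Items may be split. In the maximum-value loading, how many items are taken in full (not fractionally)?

Sort by value per unit weight and fill in that order.
Ratios (sorted): F 15.83, G 12.07, D 8.87, C 7.95, B 4.53, E 3.39, A 2.29, H 1.37
take F (12 @ 190); take G (15 @ 181); take D (30 @ 266); take C (22 @ 175); take B (36 @ 163); take E (28 @ 95); take 10/24 of A → 22.92. Capacity used 153/153.
6 item(s) taken whole; one partial (take 10/24 of A).

6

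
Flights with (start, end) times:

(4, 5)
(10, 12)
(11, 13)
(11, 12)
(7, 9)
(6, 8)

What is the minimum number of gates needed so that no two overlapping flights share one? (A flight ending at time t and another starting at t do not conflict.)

starts: [4, 6, 7, 10, 11, 11]
ends:   [5, 8, 9, 12, 12, 13]
s4→1 e5→0 s6→1 s7→2 e8→1 e9→0 s10→1 s11→2 s11→3  — peak 3.

3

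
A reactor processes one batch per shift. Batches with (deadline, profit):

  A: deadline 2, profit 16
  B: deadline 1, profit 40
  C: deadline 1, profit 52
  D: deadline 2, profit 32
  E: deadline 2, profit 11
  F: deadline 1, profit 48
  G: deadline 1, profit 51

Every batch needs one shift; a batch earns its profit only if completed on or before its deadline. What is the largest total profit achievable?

Sort by profit descending; place each in the latest free slot ≤ its deadline.
By profit: C(d1,52), G(d1,51), F(d1,48), B(d1,40), D(d2,32), A(d2,16), E(d2,11)
C→slot 1; G skipped; F skipped; B skipped; D→slot 2; A skipped; E skipped.
Profit = 52 + 32 = 84

84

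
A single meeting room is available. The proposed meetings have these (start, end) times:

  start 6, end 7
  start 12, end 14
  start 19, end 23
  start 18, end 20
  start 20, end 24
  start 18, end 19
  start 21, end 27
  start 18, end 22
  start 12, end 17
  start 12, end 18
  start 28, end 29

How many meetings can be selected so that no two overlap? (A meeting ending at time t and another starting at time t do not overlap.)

5

Order by finish time; keep every interval that doesn't clash with the previous kept one.
By end time: (6,7), (12,14), (12,17), (12,18), (18,19), (18,20), (18,22), (19,23), (20,24), (21,27), (28,29).
Pick (6,7); next start ≥ 7 → (12,14); next start ≥ 14 → (18,19); next start ≥ 19 → (19,23); next start ≥ 23 → (28,29).
Selected 5 meetings.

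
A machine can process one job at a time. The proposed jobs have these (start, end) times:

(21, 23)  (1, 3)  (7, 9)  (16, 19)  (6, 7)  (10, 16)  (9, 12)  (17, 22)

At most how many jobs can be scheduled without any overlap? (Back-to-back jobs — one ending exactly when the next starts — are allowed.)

Order by finish time; keep every interval that doesn't clash with the previous kept one.
Sorted by end: (1,3)  (6,7)  (7,9)  (9,12)  (10,16)  (16,19)  (17,22)  (21,23)
take (1,3); take (6,7); take (7,9); take (9,12); take (16,19); take (21,23).
Selected 6 jobs.

6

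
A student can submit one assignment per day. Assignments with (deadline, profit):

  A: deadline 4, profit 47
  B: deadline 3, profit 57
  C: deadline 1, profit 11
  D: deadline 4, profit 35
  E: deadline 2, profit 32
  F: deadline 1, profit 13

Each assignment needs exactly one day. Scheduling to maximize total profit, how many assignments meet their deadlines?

Sort by profit descending; place each in the latest free slot ≤ its deadline.
By profit: B(d3,57), A(d4,47), D(d4,35), E(d2,32), F(d1,13), C(d1,11)
B→slot 3; A→slot 4; D→slot 2; E→slot 1; F skipped; C skipped.
4 of 6 scheduled.

4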